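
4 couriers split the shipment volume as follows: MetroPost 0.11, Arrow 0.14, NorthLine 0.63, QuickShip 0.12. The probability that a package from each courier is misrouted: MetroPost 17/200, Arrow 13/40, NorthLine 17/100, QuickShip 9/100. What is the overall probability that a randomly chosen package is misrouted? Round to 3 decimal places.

0.173

Compute prior × likelihood for every hypothesis:
  MetroPost: 0.11 × 0.085 = 0.00935
  Arrow: 0.14 × 0.325 = 0.0455
  NorthLine: 0.63 × 0.17 = 0.1071
  QuickShip: 0.12 × 0.09 = 0.0108
P(misrouted) = 0.00935 + 0.0455 + 0.1071 + 0.0108 = 0.17275 → 0.173.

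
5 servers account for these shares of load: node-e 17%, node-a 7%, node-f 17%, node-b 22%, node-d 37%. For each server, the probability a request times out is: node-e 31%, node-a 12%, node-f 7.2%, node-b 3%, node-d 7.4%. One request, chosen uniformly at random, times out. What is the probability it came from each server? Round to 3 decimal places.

node-e 0.491, node-a 0.078, node-f 0.114, node-b 0.061, node-d 0.255

By Bayes' rule, posterior ∝ prior × likelihood:
  node-e: 0.17 × 0.31 = 0.0527
  node-a: 0.07 × 0.12 = 0.0084
  node-f: 0.17 × 0.072 = 0.01224
  node-b: 0.22 × 0.03 = 0.0066
  node-d: 0.37 × 0.074 = 0.02738
Sum = 0.10732.
P(node-e | timeout) = 0.0527/0.10732 ≈ 0.491
P(node-a | timeout) = 0.0084/0.10732 ≈ 0.078
P(node-f | timeout) = 0.01224/0.10732 ≈ 0.114
P(node-b | timeout) = 0.0066/0.10732 ≈ 0.061
P(node-d | timeout) = 0.02738/0.10732 ≈ 0.255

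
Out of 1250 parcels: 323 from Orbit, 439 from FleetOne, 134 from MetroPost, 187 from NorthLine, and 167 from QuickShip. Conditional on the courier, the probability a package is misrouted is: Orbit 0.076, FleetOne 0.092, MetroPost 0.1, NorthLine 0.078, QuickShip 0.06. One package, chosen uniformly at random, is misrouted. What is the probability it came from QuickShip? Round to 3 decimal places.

0.097

Unnormalized posteriors (prior × likelihood):
  Orbit: 0.2584 × 0.076 = 0.0196384
  FleetOne: 0.3512 × 0.092 = 0.0323104
  MetroPost: 0.1072 × 0.1 = 0.01072
  NorthLine: 0.1496 × 0.078 = 0.0116688
  QuickShip: 0.1336 × 0.06 = 0.008016
Total = 0.0823536.
P(QuickShip | evidence) = 0.008016 / 0.0823536 ≈ 0.097.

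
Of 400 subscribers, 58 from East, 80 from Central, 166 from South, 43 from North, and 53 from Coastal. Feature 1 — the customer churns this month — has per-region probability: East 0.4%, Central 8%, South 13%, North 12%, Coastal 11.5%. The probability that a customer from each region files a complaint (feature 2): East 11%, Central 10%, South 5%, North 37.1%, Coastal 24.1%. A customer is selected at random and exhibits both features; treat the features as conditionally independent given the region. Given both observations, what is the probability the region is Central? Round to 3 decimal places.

Unnormalized posteriors (prior × likelihood):
  East: 0.145 × 0.004 × 0.11 = 0.0000638
  Central: 0.2 × 0.08 × 0.1 = 0.0016
  South: 0.415 × 0.13 × 0.05 = 0.0026975
  North: 0.1075 × 0.12 × 0.371 = 0.0047859
  Coastal: 0.1325 × 0.115 × 0.241 = 0.0036722375
Sum = 0.0128194375.
P(Central | evidence) = 0.0016 / 0.0128194375 ≈ 0.125.

0.125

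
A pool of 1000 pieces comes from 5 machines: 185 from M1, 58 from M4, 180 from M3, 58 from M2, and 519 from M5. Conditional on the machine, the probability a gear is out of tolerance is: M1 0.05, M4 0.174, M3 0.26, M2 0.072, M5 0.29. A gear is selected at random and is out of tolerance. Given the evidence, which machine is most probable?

M5

Compute prior × likelihood for every hypothesis:
  M1: 0.185 × 0.05 = 0.00925
  M4: 0.058 × 0.174 = 0.010092
  M3: 0.18 × 0.26 = 0.0468
  M2: 0.058 × 0.072 = 0.004176
  M5: 0.519 × 0.29 = 0.15051
Total = 0.220828.
Largest term belongs to M5, so M5 is most probable.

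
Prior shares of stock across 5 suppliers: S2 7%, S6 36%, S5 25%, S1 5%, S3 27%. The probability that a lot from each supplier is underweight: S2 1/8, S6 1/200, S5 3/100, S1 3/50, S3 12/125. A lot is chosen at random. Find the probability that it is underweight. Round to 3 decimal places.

0.047

Compute prior × likelihood for every hypothesis:
  S2: 0.07 × 0.125 = 0.00875
  S6: 0.36 × 0.005 = 0.0018
  S5: 0.25 × 0.03 = 0.0075
  S1: 0.05 × 0.06 = 0.003
  S3: 0.27 × 0.096 = 0.02592
P(underweight) = 0.00875 + 0.0018 + 0.0075 + 0.003 + 0.02592 = 0.04697 → 0.047.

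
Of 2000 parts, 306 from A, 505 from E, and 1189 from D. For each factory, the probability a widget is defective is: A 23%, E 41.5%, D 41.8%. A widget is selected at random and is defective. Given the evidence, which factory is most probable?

D

Compute prior × likelihood for every hypothesis:
  A: 0.153 × 0.23 = 0.03519
  E: 0.2525 × 0.415 = 0.1047875
  D: 0.5945 × 0.418 = 0.248501
Total = 0.3884785.
Largest term belongs to D, so D is most probable.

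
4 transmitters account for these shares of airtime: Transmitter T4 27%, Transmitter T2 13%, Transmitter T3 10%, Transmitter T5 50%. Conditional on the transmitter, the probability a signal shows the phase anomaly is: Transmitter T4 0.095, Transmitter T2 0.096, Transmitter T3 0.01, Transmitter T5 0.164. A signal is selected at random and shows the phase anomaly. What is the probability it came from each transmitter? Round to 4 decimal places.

Transmitter T4 0.2118, Transmitter T2 0.1030, Transmitter T3 0.0083, Transmitter T5 0.6770

Prior × likelihood for each hypothesis:
  Transmitter T4: 0.27 × 0.095 = 0.02565
  Transmitter T2: 0.13 × 0.096 = 0.01248
  Transmitter T3: 0.1 × 0.01 = 0.001
  Transmitter T5: 0.5 × 0.164 = 0.082
Sum = 0.12113.
P(Transmitter T4 | anomaly) = 0.02565/0.12113 ≈ 0.2118
P(Transmitter T2 | anomaly) = 0.01248/0.12113 ≈ 0.1030
P(Transmitter T3 | anomaly) = 0.001/0.12113 ≈ 0.0083
P(Transmitter T5 | anomaly) = 0.082/0.12113 ≈ 0.6770
(Check: 0.2118+0.1030+0.0083+0.6770 = 1.0001.)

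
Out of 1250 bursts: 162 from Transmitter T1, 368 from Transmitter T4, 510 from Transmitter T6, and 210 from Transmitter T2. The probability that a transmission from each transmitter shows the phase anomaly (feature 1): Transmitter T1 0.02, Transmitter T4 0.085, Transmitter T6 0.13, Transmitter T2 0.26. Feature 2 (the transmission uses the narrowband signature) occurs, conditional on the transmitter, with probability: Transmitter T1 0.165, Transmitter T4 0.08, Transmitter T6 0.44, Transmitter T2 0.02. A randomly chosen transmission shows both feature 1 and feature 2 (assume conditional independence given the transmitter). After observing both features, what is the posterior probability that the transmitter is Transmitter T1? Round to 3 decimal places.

Compute prior × likelihood for every hypothesis:
  Transmitter T1: 0.1296 × 0.02 × 0.165 = 0.00042768
  Transmitter T4: 0.2944 × 0.085 × 0.08 = 0.00200192
  Transmitter T6: 0.408 × 0.13 × 0.44 = 0.0233376
  Transmitter T2: 0.168 × 0.26 × 0.02 = 0.0008736
Sum = 0.0266408.
P(Transmitter T1 | evidence) = 0.00042768 / 0.0266408 ≈ 0.016.

0.016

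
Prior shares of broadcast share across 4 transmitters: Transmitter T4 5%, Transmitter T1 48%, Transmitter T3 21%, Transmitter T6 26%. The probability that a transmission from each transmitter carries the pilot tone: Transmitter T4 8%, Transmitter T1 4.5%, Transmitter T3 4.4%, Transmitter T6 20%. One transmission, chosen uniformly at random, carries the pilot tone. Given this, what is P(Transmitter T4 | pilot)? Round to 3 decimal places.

Prior × likelihood for each hypothesis:
  Transmitter T4: 0.05 × 0.08 = 0.004
  Transmitter T1: 0.48 × 0.045 = 0.0216
  Transmitter T3: 0.21 × 0.044 = 0.00924
  Transmitter T6: 0.26 × 0.2 = 0.052
Normalizing constant = 0.08684.
P(Transmitter T4 | evidence) = 0.004 / 0.08684 ≈ 0.046.

0.046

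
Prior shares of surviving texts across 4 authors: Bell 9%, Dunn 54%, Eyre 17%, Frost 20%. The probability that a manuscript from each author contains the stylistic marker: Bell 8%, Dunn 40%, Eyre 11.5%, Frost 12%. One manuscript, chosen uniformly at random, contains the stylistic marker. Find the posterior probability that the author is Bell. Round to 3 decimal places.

Unnormalized posteriors (prior × likelihood):
  Bell: 0.09 × 0.08 = 0.0072
  Dunn: 0.54 × 0.4 = 0.216
  Eyre: 0.17 × 0.115 = 0.01955
  Frost: 0.2 × 0.12 = 0.024
Total = 0.26675.
P(Bell | evidence) = 0.0072 / 0.26675 ≈ 0.027.

0.027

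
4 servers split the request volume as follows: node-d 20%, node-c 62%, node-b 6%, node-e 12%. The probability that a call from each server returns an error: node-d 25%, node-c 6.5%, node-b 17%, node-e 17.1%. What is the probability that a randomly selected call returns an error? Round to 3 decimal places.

0.121

Compute prior × likelihood for every hypothesis:
  node-d: 0.2 × 0.25 = 0.05
  node-c: 0.62 × 0.065 = 0.0403
  node-b: 0.06 × 0.17 = 0.0102
  node-e: 0.12 × 0.171 = 0.02052
P(error) = 0.05 + 0.0403 + 0.0102 + 0.02052 = 0.12102 → 0.121.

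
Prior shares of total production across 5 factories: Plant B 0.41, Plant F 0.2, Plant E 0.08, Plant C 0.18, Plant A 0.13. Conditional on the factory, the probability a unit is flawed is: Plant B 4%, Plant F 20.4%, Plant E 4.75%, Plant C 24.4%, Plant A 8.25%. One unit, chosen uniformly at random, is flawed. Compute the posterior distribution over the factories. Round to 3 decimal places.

Plant B 0.142, Plant F 0.353, Plant E 0.033, Plant C 0.380, Plant A 0.093

Compute prior × likelihood for every hypothesis:
  Plant B: 0.41 × 0.04 = 0.0164
  Plant F: 0.2 × 0.204 = 0.0408
  Plant E: 0.08 × 0.0475 = 0.0038
  Plant C: 0.18 × 0.244 = 0.04392
  Plant A: 0.13 × 0.0825 = 0.010725
Total = 0.115645.
P(Plant B | flawed) = 0.0164/0.115645 ≈ 0.142
P(Plant F | flawed) = 0.0408/0.115645 ≈ 0.353
P(Plant E | flawed) = 0.0038/0.115645 ≈ 0.033
P(Plant C | flawed) = 0.04392/0.115645 ≈ 0.380
P(Plant A | flawed) = 0.010725/0.115645 ≈ 0.093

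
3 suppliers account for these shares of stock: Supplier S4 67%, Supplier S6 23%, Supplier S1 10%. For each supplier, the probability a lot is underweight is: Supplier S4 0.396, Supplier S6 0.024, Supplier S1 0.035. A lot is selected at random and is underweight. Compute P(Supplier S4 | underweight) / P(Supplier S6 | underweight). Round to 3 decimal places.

Prior × likelihood for each hypothesis:
  Supplier S4: 0.67 × 0.396 = 0.26532
  Supplier S6: 0.23 × 0.024 = 0.00552
  Supplier S1: 0.1 × 0.035 = 0.0035
Normalizing constant = 0.27434.
The ratio is 0.26532 / 0.00552 (the normalizer cancels) = 48.065.

48.065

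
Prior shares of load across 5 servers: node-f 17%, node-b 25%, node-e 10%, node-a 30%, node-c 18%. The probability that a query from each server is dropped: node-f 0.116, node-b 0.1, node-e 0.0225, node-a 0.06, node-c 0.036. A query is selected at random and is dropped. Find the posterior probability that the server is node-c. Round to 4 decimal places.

0.0907

By Bayes' rule, posterior ∝ prior × likelihood:
  node-f: 0.17 × 0.116 = 0.01972
  node-b: 0.25 × 0.1 = 0.025
  node-e: 0.1 × 0.0225 = 0.00225
  node-a: 0.3 × 0.06 = 0.018
  node-c: 0.18 × 0.036 = 0.00648
Normalizing constant = 0.07145.
P(node-c | evidence) = 0.00648 / 0.07145 ≈ 0.0907.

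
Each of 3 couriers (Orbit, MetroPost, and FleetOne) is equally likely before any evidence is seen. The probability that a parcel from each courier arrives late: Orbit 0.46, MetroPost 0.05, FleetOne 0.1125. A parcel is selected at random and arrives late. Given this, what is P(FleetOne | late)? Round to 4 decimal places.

With a uniform prior (1/3 each), posterior ∝ likelihood:
  Orbit: 0.46
  MetroPost: 0.05
  FleetOne: 0.1125
Sum = 0.6225.
P(FleetOne | evidence) = 0.1125 / 0.6225 ≈ 0.1807.

0.1807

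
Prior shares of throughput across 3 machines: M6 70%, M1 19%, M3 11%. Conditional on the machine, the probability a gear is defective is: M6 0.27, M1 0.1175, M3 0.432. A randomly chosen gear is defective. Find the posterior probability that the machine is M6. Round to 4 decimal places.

Compute prior × likelihood for every hypothesis:
  M6: 0.7 × 0.27 = 0.189
  M1: 0.19 × 0.1175 = 0.022325
  M3: 0.11 × 0.432 = 0.04752
Total = 0.258845.
P(M6 | evidence) = 0.189 / 0.258845 ≈ 0.7302.

0.7302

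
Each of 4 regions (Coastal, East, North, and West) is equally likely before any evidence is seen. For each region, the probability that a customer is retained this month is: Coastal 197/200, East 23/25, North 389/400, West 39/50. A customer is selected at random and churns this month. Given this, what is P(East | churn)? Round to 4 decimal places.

0.2336

Taking complements, P(churn | each) = Coastal 0.015, East 0.08, North 0.0275, West 0.22.
Since the prior is uniform, the posterior is proportional to the likelihood:
  Coastal: 0.015
  East: 0.08
  North: 0.0275
  West: 0.22
Sum = 0.3425.
P(East | evidence) = 0.08 / 0.3425 ≈ 0.2336.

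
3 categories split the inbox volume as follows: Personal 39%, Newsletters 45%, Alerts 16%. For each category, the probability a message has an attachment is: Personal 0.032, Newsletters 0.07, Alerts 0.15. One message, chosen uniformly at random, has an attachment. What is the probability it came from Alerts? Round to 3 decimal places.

0.353

Prior × likelihood for each hypothesis:
  Personal: 0.39 × 0.032 = 0.01248
  Newsletters: 0.45 × 0.07 = 0.0315
  Alerts: 0.16 × 0.15 = 0.024
Sum = 0.06798.
P(Alerts | evidence) = 0.024 / 0.06798 ≈ 0.353.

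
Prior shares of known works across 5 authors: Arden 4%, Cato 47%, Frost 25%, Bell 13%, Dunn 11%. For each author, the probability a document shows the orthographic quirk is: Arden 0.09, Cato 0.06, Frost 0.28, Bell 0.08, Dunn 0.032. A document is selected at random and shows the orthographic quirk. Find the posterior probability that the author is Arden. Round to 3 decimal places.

0.031

Compute prior × likelihood for every hypothesis:
  Arden: 0.04 × 0.09 = 0.0036
  Cato: 0.47 × 0.06 = 0.0282
  Frost: 0.25 × 0.28 = 0.07
  Bell: 0.13 × 0.08 = 0.0104
  Dunn: 0.11 × 0.032 = 0.00352
Sum = 0.11572.
P(Arden | evidence) = 0.0036 / 0.11572 ≈ 0.031.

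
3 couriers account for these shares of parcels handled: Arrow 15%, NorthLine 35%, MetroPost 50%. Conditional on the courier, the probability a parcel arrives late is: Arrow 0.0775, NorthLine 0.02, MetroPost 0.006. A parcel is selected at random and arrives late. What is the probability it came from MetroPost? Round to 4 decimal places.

Compute prior × likelihood for every hypothesis:
  Arrow: 0.15 × 0.0775 = 0.011625
  NorthLine: 0.35 × 0.02 = 0.007
  MetroPost: 0.5 × 0.006 = 0.003
Total = 0.021625.
P(MetroPost | evidence) = 0.003 / 0.021625 ≈ 0.1387.

0.1387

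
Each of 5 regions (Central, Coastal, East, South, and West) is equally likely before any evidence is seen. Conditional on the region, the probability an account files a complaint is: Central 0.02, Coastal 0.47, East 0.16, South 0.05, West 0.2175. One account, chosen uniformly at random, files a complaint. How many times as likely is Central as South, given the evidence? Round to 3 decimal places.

0.400

Since the prior is uniform, the posterior is proportional to the likelihood:
  Central: 0.02
  Coastal: 0.47
  East: 0.16
  South: 0.05
  West: 0.2175
Total = 0.9175.
The ratio is 0.02 / 0.05 (the normalizer cancels) = 0.400.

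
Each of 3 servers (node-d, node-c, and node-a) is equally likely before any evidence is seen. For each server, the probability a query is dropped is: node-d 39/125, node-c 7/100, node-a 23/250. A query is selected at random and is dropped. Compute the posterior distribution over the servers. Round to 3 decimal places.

node-d 0.658, node-c 0.148, node-a 0.194

Since the prior is uniform, the posterior is proportional to the likelihood:
  node-d: 0.312
  node-c: 0.07
  node-a: 0.092
Normalizing constant = 0.474.
P(node-d | dropped) = 0.312/0.474 ≈ 0.658
P(node-c | dropped) = 0.07/0.474 ≈ 0.148
P(node-a | dropped) = 0.092/0.474 ≈ 0.194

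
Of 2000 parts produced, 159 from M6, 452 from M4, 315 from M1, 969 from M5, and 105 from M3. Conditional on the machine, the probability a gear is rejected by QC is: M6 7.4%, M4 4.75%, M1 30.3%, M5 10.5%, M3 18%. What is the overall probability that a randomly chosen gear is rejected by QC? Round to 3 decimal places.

By Bayes' rule, posterior ∝ prior × likelihood:
  M6: 0.0795 × 0.074 = 0.005883
  M4: 0.226 × 0.0475 = 0.010735
  M1: 0.1575 × 0.303 = 0.0477225
  M5: 0.4845 × 0.105 = 0.0508725
  M3: 0.0525 × 0.18 = 0.00945
P(rejected) = 0.005883 + 0.010735 + 0.0477225 + 0.0508725 + 0.00945 = 0.124663 → 0.125.

0.125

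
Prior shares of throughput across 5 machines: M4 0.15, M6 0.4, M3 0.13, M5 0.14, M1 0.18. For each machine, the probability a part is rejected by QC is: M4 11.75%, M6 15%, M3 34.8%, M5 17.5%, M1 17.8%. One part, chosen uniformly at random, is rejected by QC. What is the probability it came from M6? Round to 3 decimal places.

0.334

Prior × likelihood for each hypothesis:
  M4: 0.15 × 0.1175 = 0.017625
  M6: 0.4 × 0.15 = 0.06
  M3: 0.13 × 0.348 = 0.04524
  M5: 0.14 × 0.175 = 0.0245
  M1: 0.18 × 0.178 = 0.03204
Normalizing constant = 0.179405.
P(M6 | evidence) = 0.06 / 0.179405 ≈ 0.334.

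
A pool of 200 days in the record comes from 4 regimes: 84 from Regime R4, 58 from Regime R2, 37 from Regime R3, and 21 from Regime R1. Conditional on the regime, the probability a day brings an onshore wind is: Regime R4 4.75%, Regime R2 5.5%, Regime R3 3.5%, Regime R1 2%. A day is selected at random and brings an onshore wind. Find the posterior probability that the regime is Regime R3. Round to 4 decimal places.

0.1456

Compute prior × likelihood for every hypothesis:
  Regime R4: 0.42 × 0.0475 = 0.01995
  Regime R2: 0.29 × 0.055 = 0.01595
  Regime R3: 0.185 × 0.035 = 0.006475
  Regime R1: 0.105 × 0.02 = 0.0021
Total = 0.044475.
P(Regime R3 | evidence) = 0.006475 / 0.044475 ≈ 0.1456.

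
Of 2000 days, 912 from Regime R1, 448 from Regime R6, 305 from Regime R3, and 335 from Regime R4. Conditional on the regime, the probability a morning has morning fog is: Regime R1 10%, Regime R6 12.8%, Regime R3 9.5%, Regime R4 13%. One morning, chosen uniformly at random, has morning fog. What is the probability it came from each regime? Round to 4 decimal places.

Prior × likelihood for each hypothesis:
  Regime R1: 0.456 × 0.1 = 0.0456
  Regime R6: 0.224 × 0.128 = 0.028672
  Regime R3: 0.1525 × 0.095 = 0.0144875
  Regime R4: 0.1675 × 0.13 = 0.021775
Total = 0.1105345.
P(Regime R1 | fog) = 0.0456/0.1105345 ≈ 0.4125
P(Regime R6 | fog) = 0.028672/0.1105345 ≈ 0.2594
P(Regime R3 | fog) = 0.0144875/0.1105345 ≈ 0.1311
P(Regime R4 | fog) = 0.021775/0.1105345 ≈ 0.1970

Regime R1 0.4125, Regime R6 0.2594, Regime R3 0.1311, Regime R4 0.1970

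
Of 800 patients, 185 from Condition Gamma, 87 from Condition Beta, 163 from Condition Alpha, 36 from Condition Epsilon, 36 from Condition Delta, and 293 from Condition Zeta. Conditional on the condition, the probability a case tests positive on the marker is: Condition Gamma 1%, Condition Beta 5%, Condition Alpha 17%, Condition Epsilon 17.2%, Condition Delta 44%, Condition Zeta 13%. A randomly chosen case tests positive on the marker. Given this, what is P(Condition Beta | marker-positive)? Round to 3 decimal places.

0.046

Prior × likelihood for each hypothesis:
  Condition Gamma: 0.23125 × 0.01 = 0.0023125
  Condition Beta: 0.10875 × 0.05 = 0.0054375
  Condition Alpha: 0.20375 × 0.17 = 0.0346375
  Condition Epsilon: 0.045 × 0.172 = 0.00774
  Condition Delta: 0.045 × 0.44 = 0.0198
  Condition Zeta: 0.36625 × 0.13 = 0.0476125
Sum = 0.11754.
P(Condition Beta | evidence) = 0.0054375 / 0.11754 ≈ 0.046.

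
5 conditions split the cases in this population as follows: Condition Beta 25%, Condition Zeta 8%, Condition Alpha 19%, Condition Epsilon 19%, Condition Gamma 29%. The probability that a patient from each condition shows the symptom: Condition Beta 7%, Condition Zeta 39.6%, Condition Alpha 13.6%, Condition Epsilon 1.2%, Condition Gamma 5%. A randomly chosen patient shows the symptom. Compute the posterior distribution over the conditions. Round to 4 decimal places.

By Bayes' rule, posterior ∝ prior × likelihood:
  Condition Beta: 0.25 × 0.07 = 0.0175
  Condition Zeta: 0.08 × 0.396 = 0.03168
  Condition Alpha: 0.19 × 0.136 = 0.02584
  Condition Epsilon: 0.19 × 0.012 = 0.00228
  Condition Gamma: 0.29 × 0.05 = 0.0145
Normalizing constant = 0.0918.
P(Condition Beta | symptomatic) = 0.0175/0.0918 ≈ 0.1906
P(Condition Zeta | symptomatic) = 0.03168/0.0918 ≈ 0.3451
P(Condition Alpha | symptomatic) = 0.02584/0.0918 ≈ 0.2815
P(Condition Epsilon | symptomatic) = 0.00228/0.0918 ≈ 0.0248
P(Condition Gamma | symptomatic) = 0.0145/0.0918 ≈ 0.1580

Condition Beta 0.1906, Condition Zeta 0.3451, Condition Alpha 0.2815, Condition Epsilon 0.0248, Condition Gamma 0.1580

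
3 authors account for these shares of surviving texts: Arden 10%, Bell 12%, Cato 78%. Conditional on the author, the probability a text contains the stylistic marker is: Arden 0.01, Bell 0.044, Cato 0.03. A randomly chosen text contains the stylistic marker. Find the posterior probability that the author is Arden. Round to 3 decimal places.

Prior × likelihood for each hypothesis:
  Arden: 0.1 × 0.01 = 0.001
  Bell: 0.12 × 0.044 = 0.00528
  Cato: 0.78 × 0.03 = 0.0234
Total = 0.02968.
P(Arden | evidence) = 0.001 / 0.02968 ≈ 0.034.

0.034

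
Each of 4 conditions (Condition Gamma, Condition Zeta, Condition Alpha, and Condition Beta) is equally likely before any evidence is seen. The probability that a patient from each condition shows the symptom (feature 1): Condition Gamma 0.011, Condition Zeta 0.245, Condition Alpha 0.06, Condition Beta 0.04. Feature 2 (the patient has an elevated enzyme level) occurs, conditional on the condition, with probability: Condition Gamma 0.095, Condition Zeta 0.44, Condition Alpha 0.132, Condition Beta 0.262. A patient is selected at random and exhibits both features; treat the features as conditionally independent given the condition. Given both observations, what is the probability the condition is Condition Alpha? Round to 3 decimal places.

With a uniform prior (1/4 each), posterior ∝ likelihood:
  Condition Gamma: 0.011 × 0.095 = 0.001045
  Condition Zeta: 0.245 × 0.44 = 0.1078
  Condition Alpha: 0.06 × 0.132 = 0.00792
  Condition Beta: 0.04 × 0.262 = 0.01048
Normalizing constant = 0.127245.
P(Condition Alpha | evidence) = 0.00792 / 0.127245 ≈ 0.062.

0.062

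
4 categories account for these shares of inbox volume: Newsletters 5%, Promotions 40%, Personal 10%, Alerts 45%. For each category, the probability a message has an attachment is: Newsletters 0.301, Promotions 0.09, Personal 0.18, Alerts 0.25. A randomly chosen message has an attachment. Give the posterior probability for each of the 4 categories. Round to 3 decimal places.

Compute prior × likelihood for every hypothesis:
  Newsletters: 0.05 × 0.301 = 0.01505
  Promotions: 0.4 × 0.09 = 0.036
  Personal: 0.1 × 0.18 = 0.018
  Alerts: 0.45 × 0.25 = 0.1125
Normalizing constant = 0.18155.
P(Newsletters | attachment) = 0.01505/0.18155 ≈ 0.083
P(Promotions | attachment) = 0.036/0.18155 ≈ 0.198
P(Personal | attachment) = 0.018/0.18155 ≈ 0.099
P(Alerts | attachment) = 0.1125/0.18155 ≈ 0.620

Newsletters 0.083, Promotions 0.198, Personal 0.099, Alerts 0.620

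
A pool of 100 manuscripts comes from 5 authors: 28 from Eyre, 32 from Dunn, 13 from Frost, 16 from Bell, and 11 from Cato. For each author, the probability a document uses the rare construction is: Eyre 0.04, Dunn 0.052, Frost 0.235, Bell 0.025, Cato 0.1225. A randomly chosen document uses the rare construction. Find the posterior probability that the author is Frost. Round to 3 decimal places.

By Bayes' rule, posterior ∝ prior × likelihood:
  Eyre: 0.28 × 0.04 = 0.0112
  Dunn: 0.32 × 0.052 = 0.01664
  Frost: 0.13 × 0.235 = 0.03055
  Bell: 0.16 × 0.025 = 0.004
  Cato: 0.11 × 0.1225 = 0.013475
Normalizing constant = 0.075865.
P(Frost | evidence) = 0.03055 / 0.075865 ≈ 0.403.

0.403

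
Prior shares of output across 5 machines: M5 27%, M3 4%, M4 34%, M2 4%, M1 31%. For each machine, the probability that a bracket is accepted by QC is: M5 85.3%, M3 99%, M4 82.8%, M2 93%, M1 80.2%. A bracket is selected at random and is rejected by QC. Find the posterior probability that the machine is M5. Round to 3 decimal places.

0.244

Taking complements, P(rejected | each) = M5 0.147, M3 0.01, M4 0.172, M2 0.07, M1 0.198.
Prior × likelihood for each hypothesis:
  M5: 0.27 × 0.147 = 0.03969
  M3: 0.04 × 0.01 = 0.0004
  M4: 0.34 × 0.172 = 0.05848
  M2: 0.04 × 0.07 = 0.0028
  M1: 0.31 × 0.198 = 0.06138
Sum = 0.16275.
P(M5 | evidence) = 0.03969 / 0.16275 ≈ 0.244.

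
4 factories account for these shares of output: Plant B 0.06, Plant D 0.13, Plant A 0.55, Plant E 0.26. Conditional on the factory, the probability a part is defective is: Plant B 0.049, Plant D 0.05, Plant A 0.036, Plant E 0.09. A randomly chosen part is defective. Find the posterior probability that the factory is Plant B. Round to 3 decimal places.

Compute prior × likelihood for every hypothesis:
  Plant B: 0.06 × 0.049 = 0.00294
  Plant D: 0.13 × 0.05 = 0.0065
  Plant A: 0.55 × 0.036 = 0.0198
  Plant E: 0.26 × 0.09 = 0.0234
Sum = 0.05264.
P(Plant B | evidence) = 0.00294 / 0.05264 ≈ 0.056.

0.056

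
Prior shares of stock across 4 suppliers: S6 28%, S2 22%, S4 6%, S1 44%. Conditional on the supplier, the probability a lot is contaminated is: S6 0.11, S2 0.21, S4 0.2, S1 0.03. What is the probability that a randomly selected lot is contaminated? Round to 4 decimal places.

By Bayes' rule, posterior ∝ prior × likelihood:
  S6: 0.28 × 0.11 = 0.0308
  S2: 0.22 × 0.21 = 0.0462
  S4: 0.06 × 0.2 = 0.012
  S1: 0.44 × 0.03 = 0.0132
P(contaminated) = 0.0308 + 0.0462 + 0.012 + 0.0132 = 0.1022 → 0.1022.

0.1022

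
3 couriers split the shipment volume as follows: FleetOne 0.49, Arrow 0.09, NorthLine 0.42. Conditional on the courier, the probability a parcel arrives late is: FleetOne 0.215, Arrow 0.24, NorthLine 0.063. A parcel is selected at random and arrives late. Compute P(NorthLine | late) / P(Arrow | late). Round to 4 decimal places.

1.2250

By Bayes' rule, posterior ∝ prior × likelihood:
  FleetOne: 0.49 × 0.215 = 0.10535
  Arrow: 0.09 × 0.24 = 0.0216
  NorthLine: 0.42 × 0.063 = 0.02646
Total = 0.15341.
The ratio is 0.02646 / 0.0216 (the normalizer cancels) = 1.2250.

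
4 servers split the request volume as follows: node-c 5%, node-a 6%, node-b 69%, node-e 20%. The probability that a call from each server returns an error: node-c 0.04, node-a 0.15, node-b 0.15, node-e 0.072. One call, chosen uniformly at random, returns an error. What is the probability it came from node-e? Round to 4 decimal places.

0.1117

By Bayes' rule, posterior ∝ prior × likelihood:
  node-c: 0.05 × 0.04 = 0.002
  node-a: 0.06 × 0.15 = 0.009
  node-b: 0.69 × 0.15 = 0.1035
  node-e: 0.2 × 0.072 = 0.0144
Sum = 0.1289.
P(node-e | evidence) = 0.0144 / 0.1289 ≈ 0.1117.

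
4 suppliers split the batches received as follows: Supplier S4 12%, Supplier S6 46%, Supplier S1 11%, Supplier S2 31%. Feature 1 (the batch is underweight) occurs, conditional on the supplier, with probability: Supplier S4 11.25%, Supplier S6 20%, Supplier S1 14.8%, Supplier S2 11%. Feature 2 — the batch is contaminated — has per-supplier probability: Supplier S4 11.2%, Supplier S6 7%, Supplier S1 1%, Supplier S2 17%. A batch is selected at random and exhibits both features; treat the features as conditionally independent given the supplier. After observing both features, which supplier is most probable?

Compute prior × likelihood for every hypothesis:
  Supplier S4: 0.12 × 0.1125 × 0.112 = 0.001512
  Supplier S6: 0.46 × 0.2 × 0.07 = 0.00644
  Supplier S1: 0.11 × 0.148 × 0.01 = 0.0001628
  Supplier S2: 0.31 × 0.11 × 0.17 = 0.005797
Sum = 0.0139118.
Largest term belongs to Supplier S6, so Supplier S6 is most probable.

Supplier S6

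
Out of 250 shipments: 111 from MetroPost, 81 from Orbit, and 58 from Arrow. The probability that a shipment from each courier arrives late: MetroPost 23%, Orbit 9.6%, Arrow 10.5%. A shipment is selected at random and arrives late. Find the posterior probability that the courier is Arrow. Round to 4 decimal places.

0.1546

Unnormalized posteriors (prior × likelihood):
  MetroPost: 0.444 × 0.23 = 0.10212
  Orbit: 0.324 × 0.096 = 0.031104
  Arrow: 0.232 × 0.105 = 0.02436
Sum = 0.157584.
P(Arrow | evidence) = 0.02436 / 0.157584 ≈ 0.1546.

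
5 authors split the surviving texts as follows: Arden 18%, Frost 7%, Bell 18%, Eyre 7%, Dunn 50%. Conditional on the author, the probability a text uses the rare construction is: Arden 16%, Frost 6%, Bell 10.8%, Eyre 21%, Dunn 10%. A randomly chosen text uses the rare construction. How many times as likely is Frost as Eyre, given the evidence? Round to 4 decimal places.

0.2857

By Bayes' rule, posterior ∝ prior × likelihood:
  Arden: 0.18 × 0.16 = 0.0288
  Frost: 0.07 × 0.06 = 0.0042
  Bell: 0.18 × 0.108 = 0.01944
  Eyre: 0.07 × 0.21 = 0.0147
  Dunn: 0.5 × 0.1 = 0.05
Normalizing constant = 0.11714.
The ratio is 0.0042 / 0.0147 (the normalizer cancels) = 0.2857.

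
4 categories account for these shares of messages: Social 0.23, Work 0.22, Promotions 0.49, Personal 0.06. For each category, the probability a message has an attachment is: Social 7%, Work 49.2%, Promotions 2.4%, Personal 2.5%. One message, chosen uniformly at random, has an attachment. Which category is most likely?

By Bayes' rule, posterior ∝ prior × likelihood:
  Social: 0.23 × 0.07 = 0.0161
  Work: 0.22 × 0.492 = 0.10824
  Promotions: 0.49 × 0.024 = 0.01176
  Personal: 0.06 × 0.025 = 0.0015
Total = 0.1376.
Largest term belongs to Work, so Work is most probable.

Work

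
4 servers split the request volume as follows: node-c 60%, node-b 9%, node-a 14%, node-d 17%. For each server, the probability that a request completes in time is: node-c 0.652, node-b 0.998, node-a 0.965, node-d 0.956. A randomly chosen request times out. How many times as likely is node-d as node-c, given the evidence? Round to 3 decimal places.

0.036

Taking complements, P(timeout | each) = node-c 0.348, node-b 0.002, node-a 0.035, node-d 0.044.
Compute prior × likelihood for every hypothesis:
  node-c: 0.6 × 0.348 = 0.2088
  node-b: 0.09 × 0.002 = 0.00018
  node-a: 0.14 × 0.035 = 0.0049
  node-d: 0.17 × 0.044 = 0.00748
Normalizing constant = 0.22136.
The ratio is 0.00748 / 0.2088 (the normalizer cancels) = 0.036.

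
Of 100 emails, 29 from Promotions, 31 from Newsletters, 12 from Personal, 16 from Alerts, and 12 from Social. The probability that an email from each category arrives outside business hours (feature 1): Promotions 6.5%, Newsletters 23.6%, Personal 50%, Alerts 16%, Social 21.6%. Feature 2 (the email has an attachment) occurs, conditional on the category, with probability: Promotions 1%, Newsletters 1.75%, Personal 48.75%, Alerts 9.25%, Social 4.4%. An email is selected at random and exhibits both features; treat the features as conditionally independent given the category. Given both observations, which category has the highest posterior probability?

Personal

Compute prior × likelihood for every hypothesis:
  Promotions: 0.29 × 0.065 × 0.01 = 0.0001885
  Newsletters: 0.31 × 0.236 × 0.0175 = 0.0012803
  Personal: 0.12 × 0.5 × 0.4875 = 0.02925
  Alerts: 0.16 × 0.16 × 0.0925 = 0.002368
  Social: 0.12 × 0.216 × 0.044 = 0.00114048
Total = 0.03422728.
Largest term belongs to Personal, so Personal is most probable.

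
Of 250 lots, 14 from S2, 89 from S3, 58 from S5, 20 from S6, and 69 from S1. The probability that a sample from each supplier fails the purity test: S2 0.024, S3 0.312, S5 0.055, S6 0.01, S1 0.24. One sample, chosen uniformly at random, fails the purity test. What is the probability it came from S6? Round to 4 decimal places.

0.0042

By Bayes' rule, posterior ∝ prior × likelihood:
  S2: 0.056 × 0.024 = 0.001344
  S3: 0.356 × 0.312 = 0.111072
  S5: 0.232 × 0.055 = 0.01276
  S6: 0.08 × 0.01 = 0.0008
  S1: 0.276 × 0.24 = 0.06624
Sum = 0.192216.
P(S6 | evidence) = 0.0008 / 0.192216 ≈ 0.0042.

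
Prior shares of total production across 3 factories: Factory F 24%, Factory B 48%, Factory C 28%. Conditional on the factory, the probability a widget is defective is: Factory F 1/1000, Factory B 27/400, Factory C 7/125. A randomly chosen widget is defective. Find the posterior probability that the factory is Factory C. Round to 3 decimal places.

0.325

Unnormalized posteriors (prior × likelihood):
  Factory F: 0.24 × 0.001 = 0.00024
  Factory B: 0.48 × 0.0675 = 0.0324
  Factory C: 0.28 × 0.056 = 0.01568
Sum = 0.04832.
P(Factory C | evidence) = 0.01568 / 0.04832 ≈ 0.325.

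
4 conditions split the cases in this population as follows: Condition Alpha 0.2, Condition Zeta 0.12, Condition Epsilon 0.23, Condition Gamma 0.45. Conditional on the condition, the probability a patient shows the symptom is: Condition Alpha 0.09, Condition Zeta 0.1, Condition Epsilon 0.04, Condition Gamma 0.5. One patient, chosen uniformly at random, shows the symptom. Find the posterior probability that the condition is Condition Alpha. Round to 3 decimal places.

0.068

By Bayes' rule, posterior ∝ prior × likelihood:
  Condition Alpha: 0.2 × 0.09 = 0.018
  Condition Zeta: 0.12 × 0.1 = 0.012
  Condition Epsilon: 0.23 × 0.04 = 0.0092
  Condition Gamma: 0.45 × 0.5 = 0.225
Normalizing constant = 0.2642.
P(Condition Alpha | evidence) = 0.018 / 0.2642 ≈ 0.068.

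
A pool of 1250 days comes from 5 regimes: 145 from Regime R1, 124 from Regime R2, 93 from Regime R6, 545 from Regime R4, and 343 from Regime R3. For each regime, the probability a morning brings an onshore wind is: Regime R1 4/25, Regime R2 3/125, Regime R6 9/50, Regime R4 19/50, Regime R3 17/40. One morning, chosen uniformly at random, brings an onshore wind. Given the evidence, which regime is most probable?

Compute prior × likelihood for every hypothesis:
  Regime R1: 0.116 × 0.16 = 0.01856
  Regime R2: 0.0992 × 0.024 = 0.0023808
  Regime R6: 0.0744 × 0.18 = 0.013392
  Regime R4: 0.436 × 0.38 = 0.16568
  Regime R3: 0.2744 × 0.425 = 0.11662
Normalizing constant = 0.3166328.
Largest term belongs to Regime R4, so Regime R4 is most probable.

Regime R4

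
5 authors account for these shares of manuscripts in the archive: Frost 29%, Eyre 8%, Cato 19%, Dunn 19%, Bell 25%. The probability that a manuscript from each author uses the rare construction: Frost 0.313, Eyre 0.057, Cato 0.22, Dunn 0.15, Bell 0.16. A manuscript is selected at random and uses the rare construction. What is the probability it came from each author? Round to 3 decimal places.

Compute prior × likelihood for every hypothesis:
  Frost: 0.29 × 0.313 = 0.09077
  Eyre: 0.08 × 0.057 = 0.00456
  Cato: 0.19 × 0.22 = 0.0418
  Dunn: 0.19 × 0.15 = 0.0285
  Bell: 0.25 × 0.16 = 0.04
Sum = 0.20563.
P(Frost | rare-form) = 0.09077/0.20563 ≈ 0.441
P(Eyre | rare-form) = 0.00456/0.20563 ≈ 0.022
P(Cato | rare-form) = 0.0418/0.20563 ≈ 0.203
P(Dunn | rare-form) = 0.0285/0.20563 ≈ 0.139
P(Bell | rare-form) = 0.04/0.20563 ≈ 0.195

Frost 0.441, Eyre 0.022, Cato 0.203, Dunn 0.139, Bell 0.195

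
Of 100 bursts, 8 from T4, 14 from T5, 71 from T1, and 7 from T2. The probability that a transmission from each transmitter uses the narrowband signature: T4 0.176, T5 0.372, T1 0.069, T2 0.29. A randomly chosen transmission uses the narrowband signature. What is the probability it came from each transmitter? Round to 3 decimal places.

T4 0.104, T5 0.384, T1 0.362, T2 0.150

By Bayes' rule, posterior ∝ prior × likelihood:
  T4: 0.08 × 0.176 = 0.01408
  T5: 0.14 × 0.372 = 0.05208
  T1: 0.71 × 0.069 = 0.04899
  T2: 0.07 × 0.29 = 0.0203
Total = 0.13545.
P(T4 | narrowband) = 0.01408/0.13545 ≈ 0.104
P(T5 | narrowband) = 0.05208/0.13545 ≈ 0.384
P(T1 | narrowband) = 0.04899/0.13545 ≈ 0.362
P(T2 | narrowband) = 0.0203/0.13545 ≈ 0.150
(Check: 0.104+0.384+0.362+0.150 = 1.000.)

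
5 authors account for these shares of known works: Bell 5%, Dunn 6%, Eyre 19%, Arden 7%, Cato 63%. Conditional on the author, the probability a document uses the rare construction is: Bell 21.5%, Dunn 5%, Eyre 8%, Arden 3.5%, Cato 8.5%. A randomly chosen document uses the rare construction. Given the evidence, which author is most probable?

Cato

By Bayes' rule, posterior ∝ prior × likelihood:
  Bell: 0.05 × 0.215 = 0.01075
  Dunn: 0.06 × 0.05 = 0.003
  Eyre: 0.19 × 0.08 = 0.0152
  Arden: 0.07 × 0.035 = 0.00245
  Cato: 0.63 × 0.085 = 0.05355
Normalizing constant = 0.08495.
Largest term belongs to Cato, so Cato is most probable.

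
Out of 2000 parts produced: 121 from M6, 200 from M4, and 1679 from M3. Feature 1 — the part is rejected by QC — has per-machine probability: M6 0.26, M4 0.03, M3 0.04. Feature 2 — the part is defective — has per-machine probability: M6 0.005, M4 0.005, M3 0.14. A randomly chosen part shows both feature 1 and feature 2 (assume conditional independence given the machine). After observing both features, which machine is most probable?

Prior × likelihood for each hypothesis:
  M6: 0.0605 × 0.26 × 0.005 = 0.00007865
  M4: 0.1 × 0.03 × 0.005 = 0.000015
  M3: 0.8395 × 0.04 × 0.14 = 0.0047012
Normalizing constant = 0.00479485.
Largest term belongs to M3, so M3 is most probable.

M3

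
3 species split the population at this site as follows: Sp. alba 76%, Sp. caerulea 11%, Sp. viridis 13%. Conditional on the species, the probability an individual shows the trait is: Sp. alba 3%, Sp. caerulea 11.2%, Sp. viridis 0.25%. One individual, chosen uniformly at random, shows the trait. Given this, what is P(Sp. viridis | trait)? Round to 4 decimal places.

Prior × likelihood for each hypothesis:
  Sp. alba: 0.76 × 0.03 = 0.0228
  Sp. caerulea: 0.11 × 0.112 = 0.01232
  Sp. viridis: 0.13 × 0.0025 = 0.000325
Sum = 0.035445.
P(Sp. viridis | evidence) = 0.000325 / 0.035445 ≈ 0.0092.

0.0092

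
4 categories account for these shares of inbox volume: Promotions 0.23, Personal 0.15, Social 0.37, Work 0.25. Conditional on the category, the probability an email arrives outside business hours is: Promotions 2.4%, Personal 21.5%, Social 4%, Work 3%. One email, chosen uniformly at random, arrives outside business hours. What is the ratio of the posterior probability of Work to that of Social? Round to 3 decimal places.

By Bayes' rule, posterior ∝ prior × likelihood:
  Promotions: 0.23 × 0.024 = 0.00552
  Personal: 0.15 × 0.215 = 0.03225
  Social: 0.37 × 0.04 = 0.0148
  Work: 0.25 × 0.03 = 0.0075
Sum = 0.06007.
The ratio is 0.0075 / 0.0148 (the normalizer cancels) = 0.507.

0.507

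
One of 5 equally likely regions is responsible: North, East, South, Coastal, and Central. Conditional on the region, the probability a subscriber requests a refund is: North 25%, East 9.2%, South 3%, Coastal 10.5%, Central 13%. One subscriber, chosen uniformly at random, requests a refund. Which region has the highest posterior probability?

North

With a uniform prior (1/5 each), posterior ∝ likelihood:
  North: 0.25
  East: 0.092
  South: 0.03
  Coastal: 0.105
  Central: 0.13
Total = 0.607.
Largest term belongs to North, so North is most probable.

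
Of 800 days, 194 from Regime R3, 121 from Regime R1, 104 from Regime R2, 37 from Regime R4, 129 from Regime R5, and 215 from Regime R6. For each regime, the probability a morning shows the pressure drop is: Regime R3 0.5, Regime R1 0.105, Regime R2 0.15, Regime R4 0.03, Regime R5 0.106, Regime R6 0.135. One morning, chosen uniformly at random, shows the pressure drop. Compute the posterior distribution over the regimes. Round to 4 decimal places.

Compute prior × likelihood for every hypothesis:
  Regime R3: 0.2425 × 0.5 = 0.12125
  Regime R1: 0.15125 × 0.105 = 0.01588125
  Regime R2: 0.13 × 0.15 = 0.0195
  Regime R4: 0.04625 × 0.03 = 0.0013875
  Regime R5: 0.16125 × 0.106 = 0.0170925
  Regime R6: 0.26875 × 0.135 = 0.03628125
Total = 0.2113925.
P(Regime R3 | drop) = 0.12125/0.2113925 ≈ 0.5736
P(Regime R1 | drop) = 0.01588125/0.2113925 ≈ 0.0751
P(Regime R2 | drop) = 0.0195/0.2113925 ≈ 0.0922
P(Regime R4 | drop) = 0.0013875/0.2113925 ≈ 0.0066
P(Regime R5 | drop) = 0.0170925/0.2113925 ≈ 0.0809
P(Regime R6 | drop) = 0.03628125/0.2113925 ≈ 0.1716

Regime R3 0.5736, Regime R1 0.0751, Regime R2 0.0922, Regime R4 0.0066, Regime R5 0.0809, Regime R6 0.1716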